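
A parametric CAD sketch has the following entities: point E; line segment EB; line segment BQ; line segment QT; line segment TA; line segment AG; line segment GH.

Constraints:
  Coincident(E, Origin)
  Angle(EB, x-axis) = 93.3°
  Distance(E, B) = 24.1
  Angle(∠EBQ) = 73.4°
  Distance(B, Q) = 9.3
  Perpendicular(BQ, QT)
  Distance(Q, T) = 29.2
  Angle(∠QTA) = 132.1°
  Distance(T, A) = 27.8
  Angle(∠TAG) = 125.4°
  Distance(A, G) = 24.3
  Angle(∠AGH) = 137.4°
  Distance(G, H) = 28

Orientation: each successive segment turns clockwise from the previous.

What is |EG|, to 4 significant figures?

46.24

∠QTA = 132.1° gives TA at -151.2° from the x-axis; with |TA| = 27.8, A = (-23.42, -19.89). ∠TAG = 125.4° gives AG at 154.2° from the x-axis; with |AG| = 24.3, G = (-45.29, -9.313). Then |EG| = |G − E| = 46.24.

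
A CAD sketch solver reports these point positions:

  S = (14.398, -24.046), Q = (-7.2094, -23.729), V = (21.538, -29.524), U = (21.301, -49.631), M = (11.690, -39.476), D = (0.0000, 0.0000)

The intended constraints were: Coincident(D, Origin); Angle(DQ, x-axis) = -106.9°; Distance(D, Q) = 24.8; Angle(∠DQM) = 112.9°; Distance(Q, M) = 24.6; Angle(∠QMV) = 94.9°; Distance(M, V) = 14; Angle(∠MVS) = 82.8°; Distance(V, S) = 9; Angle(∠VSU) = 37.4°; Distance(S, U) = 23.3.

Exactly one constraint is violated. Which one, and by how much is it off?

Distance(S, U) = 23.3 — off by 3.20.

D = (0.00, 0.00) ✓; DQ at -106.9° ✓; |DQ| = 24.80 ✓; ∠DQM = 112.9° ✓; |QM| = 24.60 ✓; ∠QMV = 94.90° ✓; |MV| = 14.00 ✓; ∠MVS = 82.80° ✓; |VS| = 8.999 ✓; ∠VSU = 37.40° ✓; |SU| = 26.50 ✗.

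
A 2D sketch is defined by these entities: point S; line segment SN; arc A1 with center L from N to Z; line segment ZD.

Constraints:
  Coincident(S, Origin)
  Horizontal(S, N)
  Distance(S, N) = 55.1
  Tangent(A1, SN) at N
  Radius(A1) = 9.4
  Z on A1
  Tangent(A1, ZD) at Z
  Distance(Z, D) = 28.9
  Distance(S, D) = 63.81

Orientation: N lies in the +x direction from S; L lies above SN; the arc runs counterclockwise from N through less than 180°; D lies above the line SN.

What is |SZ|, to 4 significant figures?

64.92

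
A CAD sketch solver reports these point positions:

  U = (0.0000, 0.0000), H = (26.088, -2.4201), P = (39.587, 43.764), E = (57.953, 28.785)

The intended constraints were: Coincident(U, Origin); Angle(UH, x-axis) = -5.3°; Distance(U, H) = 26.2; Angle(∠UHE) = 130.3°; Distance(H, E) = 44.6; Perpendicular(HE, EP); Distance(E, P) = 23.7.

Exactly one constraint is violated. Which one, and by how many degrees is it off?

Perpendicular(HE, EP) — off by 6.40°.

U = (0.00, 0.00) ✓; UH at -5.300° ✓; |UH| = 26.20 ✓; ∠UHE = 130.3° ✓; |HE| = 44.60 ✓; ∠(HE, EP) = 96.40° ✗; |EP| = 23.70 ✓.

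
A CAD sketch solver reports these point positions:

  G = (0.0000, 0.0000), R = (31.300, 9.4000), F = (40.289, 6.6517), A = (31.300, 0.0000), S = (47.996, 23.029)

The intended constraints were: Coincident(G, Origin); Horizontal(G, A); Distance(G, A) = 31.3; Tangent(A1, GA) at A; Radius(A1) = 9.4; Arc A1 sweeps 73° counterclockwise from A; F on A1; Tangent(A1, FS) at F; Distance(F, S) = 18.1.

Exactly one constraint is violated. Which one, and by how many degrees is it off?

Tangent(A1, FS) at F — off by 8.20°.

G = (0.00, 0.00) ✓; G.y = 0.00, A.y = 0.00 ✓; |GA| = 31.30 ✓; ∠(RA, AG) = 90.00° ✓; |RA| = 9.400 ✓; bearing(R→F) − bearing(R→A) = 73.00° ✓; |RF| = 9.400 ✓; ∠(RF, FS) = 98.20° ✗; |FS| = 18.10 ✓.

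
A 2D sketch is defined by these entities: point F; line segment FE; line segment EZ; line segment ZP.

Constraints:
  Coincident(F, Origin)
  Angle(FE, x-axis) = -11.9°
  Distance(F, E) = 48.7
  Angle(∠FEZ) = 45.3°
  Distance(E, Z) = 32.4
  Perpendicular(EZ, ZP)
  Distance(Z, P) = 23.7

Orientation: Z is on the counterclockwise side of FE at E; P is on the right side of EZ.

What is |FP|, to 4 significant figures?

58.35

F is at the origin; FE runs at -11.9° with length 48.7, so E = 48.7·(cos -11.9°, sin -11.9°) = (47.65, -10.04). ∠FEZ = 45.3°, so EZ runs at -11.9° + (180° − 45.3°) = 122.8° from the x-axis; with |EZ| = 32.4, Z = E + 32.4·(cos 122.8°, sin 122.8°) = (30.10, 17.19). EZ ⟂ ZP; with |ZP| = 23.7 on the right of EZ, P = Z + 23.7·(0.8406, 0.5417) = (50.02, 30.03). Then |FP| = |P − F| = 58.35.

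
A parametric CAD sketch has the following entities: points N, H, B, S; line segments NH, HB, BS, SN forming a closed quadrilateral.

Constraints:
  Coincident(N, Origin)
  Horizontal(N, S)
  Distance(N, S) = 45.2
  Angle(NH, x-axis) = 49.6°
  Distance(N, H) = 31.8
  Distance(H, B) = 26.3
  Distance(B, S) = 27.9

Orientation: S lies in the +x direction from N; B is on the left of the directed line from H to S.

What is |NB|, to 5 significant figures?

54.343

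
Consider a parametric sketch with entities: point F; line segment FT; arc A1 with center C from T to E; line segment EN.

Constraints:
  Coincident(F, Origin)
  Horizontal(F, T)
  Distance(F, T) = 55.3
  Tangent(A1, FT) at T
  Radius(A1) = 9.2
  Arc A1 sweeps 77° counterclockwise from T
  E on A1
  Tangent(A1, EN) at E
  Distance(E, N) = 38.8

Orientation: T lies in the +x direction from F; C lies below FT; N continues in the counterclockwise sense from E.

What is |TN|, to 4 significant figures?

48.29

F is at the origin; F and T share the same y with |FT| = 55.3 and T on the +x side, so T = (55.30, 0.000). Since A1 is tangent to FT there, CT ⟂ FT, so C = T + (0, -9.2) = (55.30, -9.200). On A1, T sits at bearing 90° from C; a 77° counterclockwise sweep puts E at bearing 167°, so E = C + 9.2·(cos 167°, sin 167°) = (46.34, -7.130). Tangency of A1 to EN means the radius CE is perpendicular to EN, so EN runs along (−sin 167°, cos 167°); with |EN| = 38.8, N = (37.61, -44.94). Then |TN| = |N − T| = 48.29.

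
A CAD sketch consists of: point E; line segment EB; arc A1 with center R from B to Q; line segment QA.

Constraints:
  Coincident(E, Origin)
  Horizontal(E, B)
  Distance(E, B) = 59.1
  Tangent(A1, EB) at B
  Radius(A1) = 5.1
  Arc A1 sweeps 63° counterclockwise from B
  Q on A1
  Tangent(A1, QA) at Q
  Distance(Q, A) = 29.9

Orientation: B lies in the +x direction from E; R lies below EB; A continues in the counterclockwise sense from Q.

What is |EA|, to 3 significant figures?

50.5

On A1, B sits at bearing 90° from R; a 63° counterclockwise sweep puts Q at bearing 153°, so Q = R + 5.1·(cos 153°, sin 153°) = (54.6, -2.78). A1 meets QA tangentially, so RQ is at right angles to QA, so QA runs along (−sin 153°, cos 153°); with |QA| = 29.9, A = (41.0, -29.4). Then |EA| = |A − E| = 50.5.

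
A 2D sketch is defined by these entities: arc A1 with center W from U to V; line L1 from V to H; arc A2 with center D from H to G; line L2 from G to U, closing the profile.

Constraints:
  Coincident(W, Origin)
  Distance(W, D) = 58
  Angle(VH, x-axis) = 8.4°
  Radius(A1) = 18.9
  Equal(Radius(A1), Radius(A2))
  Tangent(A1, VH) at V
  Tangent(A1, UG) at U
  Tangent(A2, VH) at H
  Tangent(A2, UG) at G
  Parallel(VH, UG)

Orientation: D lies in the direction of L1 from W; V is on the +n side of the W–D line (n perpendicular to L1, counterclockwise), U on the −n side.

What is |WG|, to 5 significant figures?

61.002

The slot axis is L1's direction at 8.4°, so u = (cos 8.4°, sin 8.4°) = (0.98927, 0.14608) and n = (−sin 8.4°, cos 8.4°) = (-0.14608, 0.98927). W is at the origin and D lies 58.0 along u from W, so D = 58.0·u = (57.378, 8.4728). Tangency of A1 to both parallel lines with radius 18.9 puts V and U at W ± 18.9·n: V = (-2.7610, 18.697), U = (2.7610, -18.697). Equal radii place H and G the same way about D: H = D + 18.9·n = (54.617, 27.170), G = D − 18.9·n = (60.139, -10.224). Then |WG| = |G − W| = 61.002.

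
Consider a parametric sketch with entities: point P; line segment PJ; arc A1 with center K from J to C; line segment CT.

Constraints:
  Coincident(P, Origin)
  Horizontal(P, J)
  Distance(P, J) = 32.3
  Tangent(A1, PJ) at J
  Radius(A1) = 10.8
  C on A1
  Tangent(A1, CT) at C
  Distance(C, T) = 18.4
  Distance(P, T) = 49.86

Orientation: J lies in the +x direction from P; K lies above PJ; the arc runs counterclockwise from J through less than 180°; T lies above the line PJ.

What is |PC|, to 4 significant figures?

44.81

P is at the origin; P and J share the same y with |PJ| = 32.3 and J on the +x side, so J = (32.30, 0.000). Tangency of A1 to PJ means the radius KJ is perpendicular to PJ, so K = J + (0, 10.8) = (32.30, 10.80). Since KC ⟂ CT (tangency), |KT| = √(10.8² + 18.4²) = 21.34 regardless of where C sits on A1. So T lies on both circle(P, 49.86) and circle(K, 21.34); the above-PJ intersection is T = (39.01, 31.05). C is the foot of the tangent from T: C = (42.86, 13.06).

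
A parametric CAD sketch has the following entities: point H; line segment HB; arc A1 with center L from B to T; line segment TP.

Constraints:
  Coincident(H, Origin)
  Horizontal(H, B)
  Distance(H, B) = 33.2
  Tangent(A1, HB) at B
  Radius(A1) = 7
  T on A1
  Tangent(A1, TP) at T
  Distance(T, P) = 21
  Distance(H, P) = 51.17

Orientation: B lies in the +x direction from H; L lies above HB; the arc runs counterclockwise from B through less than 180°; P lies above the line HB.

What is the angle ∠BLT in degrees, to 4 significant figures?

79.76°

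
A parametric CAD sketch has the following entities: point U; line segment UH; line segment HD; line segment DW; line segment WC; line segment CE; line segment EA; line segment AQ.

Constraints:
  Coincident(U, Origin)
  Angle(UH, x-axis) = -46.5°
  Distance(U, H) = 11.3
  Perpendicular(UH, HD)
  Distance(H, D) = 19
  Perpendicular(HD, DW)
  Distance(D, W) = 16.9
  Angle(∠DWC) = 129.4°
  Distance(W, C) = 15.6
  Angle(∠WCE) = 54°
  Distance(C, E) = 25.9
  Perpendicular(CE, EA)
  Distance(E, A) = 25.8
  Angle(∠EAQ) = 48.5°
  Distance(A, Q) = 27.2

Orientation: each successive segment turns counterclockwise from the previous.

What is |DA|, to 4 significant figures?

12.18

U is at the origin; UH runs at -46.5° with length 11.3, so H = (7.778, -8.197). The perpendicularity gives HD at right angles to UH, so HD runs at 43.50°; with |HD| = 19.0, D = (21.56, 4.882). The perpendicularity gives DW at right angles to HD, so DW runs at 133.5°; with |DW| = 16.9, W = (9.927, 17.14). ∠DWC = 129.4° gives WC at -175.9° from the x-axis; with |WC| = 15.6, C = (-5.633, 16.03). ∠WCE = 54.0° gives CE at -49.90° from the x-axis; with |CE| = 25.9, E = (11.05, -3.786). CE is perpendicular to EA, so EA runs at 40.10°; with |EA| = 25.8, A = (30.79, 12.83). Then |DA| = |A − D| = 12.18.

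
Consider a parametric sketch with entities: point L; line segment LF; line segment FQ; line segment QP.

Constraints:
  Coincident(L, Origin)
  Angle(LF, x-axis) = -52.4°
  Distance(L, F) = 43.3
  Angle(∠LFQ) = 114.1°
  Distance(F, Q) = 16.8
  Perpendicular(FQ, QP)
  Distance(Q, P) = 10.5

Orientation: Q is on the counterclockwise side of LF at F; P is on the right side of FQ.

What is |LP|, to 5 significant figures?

60.758

L is at the origin; LF runs at -52.4° with length 43.3, so F = 43.3·(cos -52.4°, sin -52.4°) = (26.419, -34.306). ∠LFQ = 114.1°, so FQ runs at -52.4° + (180° − 114.1°) = 13.500° from the x-axis; with |FQ| = 16.8, Q = F + 16.8·(cos 13.500°, sin 13.500°) = (42.755, -30.384). The perpendicularity gives QP at right angles to FQ; with |QP| = 10.5 on the right of FQ, P = Q + 10.5·(0.23345, -0.97237) = (45.206, -40.594). Then |LP| = |P − L| = 60.758.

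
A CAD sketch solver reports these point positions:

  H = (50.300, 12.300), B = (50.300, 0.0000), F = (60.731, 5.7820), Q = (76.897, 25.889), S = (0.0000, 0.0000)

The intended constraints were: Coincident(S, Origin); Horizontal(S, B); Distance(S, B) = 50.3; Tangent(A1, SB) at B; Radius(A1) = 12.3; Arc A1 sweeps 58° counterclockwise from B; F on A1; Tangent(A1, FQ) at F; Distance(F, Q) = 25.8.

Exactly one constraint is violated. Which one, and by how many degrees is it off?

Tangent(A1, FQ) at F — off by 6.80°.

S = (0.00, 0.00) ✓; S.y = 0.00, B.y = 0.00 ✓; |SB| = 50.30 ✓; ∠(HB, BS) = 90.00° ✓; |HB| = 12.30 ✓; bearing(H→F) − bearing(H→B) = 58.00° ✓; |HF| = 12.30 ✓; ∠(HF, FQ) = 96.80° ✗; |FQ| = 25.80 ✓.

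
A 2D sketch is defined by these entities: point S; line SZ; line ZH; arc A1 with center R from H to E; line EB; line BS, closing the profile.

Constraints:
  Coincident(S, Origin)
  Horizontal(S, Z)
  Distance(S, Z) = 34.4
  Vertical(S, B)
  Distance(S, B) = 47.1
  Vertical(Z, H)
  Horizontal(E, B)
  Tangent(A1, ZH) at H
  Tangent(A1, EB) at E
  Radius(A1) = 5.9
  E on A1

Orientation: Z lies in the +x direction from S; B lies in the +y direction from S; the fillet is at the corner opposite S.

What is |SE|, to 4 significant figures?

55.05

S is at the origin; S and Z share the same y with |SZ| = 34.4 and Z on the +x side, so Z = (34.40, 0.000). SB is vertical with |SB| = 47.1 and B on the +y side, so B = (0.000, 47.10). The virtual corner opposite S is at (34.40, 47.10). The tangent condition forces RH to be normal to ZH and since A1 is tangent to EB there, RE ⟂ EB, with radius 5.9, so the center R sits 5.9 in from both sides at R = (28.50, 41.20). That places the tangent points at H = (34.40, 41.20) on ZH and E = (28.50, 47.10) on EB. Then |SE| = |E − S| = 55.05.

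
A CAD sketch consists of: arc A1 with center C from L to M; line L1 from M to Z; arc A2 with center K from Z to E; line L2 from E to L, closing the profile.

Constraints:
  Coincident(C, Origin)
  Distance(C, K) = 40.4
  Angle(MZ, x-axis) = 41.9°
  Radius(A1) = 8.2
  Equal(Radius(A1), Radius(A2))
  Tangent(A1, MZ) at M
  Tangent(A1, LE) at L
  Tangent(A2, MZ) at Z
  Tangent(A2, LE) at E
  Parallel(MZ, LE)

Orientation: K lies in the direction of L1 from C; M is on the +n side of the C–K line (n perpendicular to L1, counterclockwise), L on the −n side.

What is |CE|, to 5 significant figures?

41.224

The slot axis is L1's direction at 41.9°, so u = (cos 41.9°, sin 41.9°) = (0.74431, 0.66783) and n = (−sin 41.9°, cos 41.9°) = (-0.66783, 0.74431). C is at the origin and K lies 40.4 along u from C, so K = 40.4·u = (30.070, 26.980). Tangency of A1 to both parallel lines with radius 8.2 puts M and L at C ± 8.2·n: M = (-5.4762, 6.1034), L = (5.4762, -6.1034). Equal radii place Z and E the same way about K: Z = K + 8.2·n = (24.594, 33.084), E = K − 8.2·n = (35.546, 20.877). Then |CE| = |E − C| = 41.224.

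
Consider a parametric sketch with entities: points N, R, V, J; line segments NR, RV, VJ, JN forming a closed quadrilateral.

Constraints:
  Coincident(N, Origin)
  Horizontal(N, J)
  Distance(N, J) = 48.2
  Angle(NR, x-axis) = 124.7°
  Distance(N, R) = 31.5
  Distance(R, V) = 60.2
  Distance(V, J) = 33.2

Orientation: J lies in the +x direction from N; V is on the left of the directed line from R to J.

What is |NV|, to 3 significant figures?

53.1

N is at the origin; NJ is horizontal with |NJ| = 48.2 and J in +x, so J = (48.2, 0). NR runs at 124.7° with |NR| = 31.5, so R = (-17.9, 25.9). V is determined by |RV| = 60.2 and |VJ| = 33.2 together: it lies at the intersection of circle(R, 60.2) and circle(J, 33.2). With |RJ| = 71.0, the foot of the radical line on RJ is 53.3 from R and the perpendicular offset is √(60.2² − 53.3²) = 28.1. Taking the left-of-RJ solution: V = (41.9, 32.6).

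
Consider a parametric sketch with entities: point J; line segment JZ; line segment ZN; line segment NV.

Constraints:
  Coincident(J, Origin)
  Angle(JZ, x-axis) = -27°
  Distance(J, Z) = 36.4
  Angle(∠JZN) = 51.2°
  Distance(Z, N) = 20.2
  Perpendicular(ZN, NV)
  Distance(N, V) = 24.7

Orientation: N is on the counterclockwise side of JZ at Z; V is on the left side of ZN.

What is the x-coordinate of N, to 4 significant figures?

28.30

J is at the origin; JZ runs at -27.0° with length 36.4, so Z = 36.4·(cos -27.0°, sin -27.0°) = (32.43, -16.53). ∠JZN = 51.2°, so ZN runs at -27.0° + (180° − 51.2°) = 101.8° from the x-axis; with |ZN| = 20.2, N = Z + 20.2·(cos 101.8°, sin 101.8°) = (28.30, 3.248). So N.x = 28.30.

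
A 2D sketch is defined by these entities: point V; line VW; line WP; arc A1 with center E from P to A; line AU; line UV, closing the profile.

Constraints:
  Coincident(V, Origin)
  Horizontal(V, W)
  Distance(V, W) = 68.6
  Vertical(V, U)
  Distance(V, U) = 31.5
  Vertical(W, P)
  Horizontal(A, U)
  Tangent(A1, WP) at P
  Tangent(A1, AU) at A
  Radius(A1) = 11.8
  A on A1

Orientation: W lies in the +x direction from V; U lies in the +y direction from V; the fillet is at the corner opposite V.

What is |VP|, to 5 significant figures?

71.373

The virtual corner opposite V is at (68.600, 31.500). The tangent condition forces EP to be normal to WP and A1 meets AU tangentially, so EA is at right angles to AU, with radius 11.8, so the center E sits 11.8 in from both sides at E = (56.800, 19.700). That places the tangent points at P = (68.600, 19.700) on WP and A = (56.800, 31.500) on AU. Then |VP| = |P − V| = 71.373.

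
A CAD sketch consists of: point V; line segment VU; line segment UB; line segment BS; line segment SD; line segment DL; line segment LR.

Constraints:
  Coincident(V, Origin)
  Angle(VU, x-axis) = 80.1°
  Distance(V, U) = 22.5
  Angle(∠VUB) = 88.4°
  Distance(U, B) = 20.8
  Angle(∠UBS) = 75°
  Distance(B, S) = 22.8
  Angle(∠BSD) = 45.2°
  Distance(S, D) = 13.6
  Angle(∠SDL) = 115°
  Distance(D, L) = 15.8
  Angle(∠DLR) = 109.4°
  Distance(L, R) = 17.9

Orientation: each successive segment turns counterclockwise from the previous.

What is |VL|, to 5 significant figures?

30.089

V is at the origin; VU runs at 80.1° with length 22.5, so U = (3.8684, 22.165). ∠VUB = 88.4° gives UB at 171.70° from the x-axis; with |UB| = 20.8, B = (-16.714, 25.168). ∠UBS = 75.0° gives BS at -83.300° from the x-axis; with |BS| = 22.8, S = (-14.054, 2.5233). ∠BSD = 45.2° gives SD at 51.500° from the x-axis; with |SD| = 13.6, D = (-5.5874, 13.167). ∠SDL = 115.0° gives DL at 116.50° from the x-axis; with |DL| = 15.8, L = (-12.637, 27.307). Then |VL| = |L − V| = 30.089.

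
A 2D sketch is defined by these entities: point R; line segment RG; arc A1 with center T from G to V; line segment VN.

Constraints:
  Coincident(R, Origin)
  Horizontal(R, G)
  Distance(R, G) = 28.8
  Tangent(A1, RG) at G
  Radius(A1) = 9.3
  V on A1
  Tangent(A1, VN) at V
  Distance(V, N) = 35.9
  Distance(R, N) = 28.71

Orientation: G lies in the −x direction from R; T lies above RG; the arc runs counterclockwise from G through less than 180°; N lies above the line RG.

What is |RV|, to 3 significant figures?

22.3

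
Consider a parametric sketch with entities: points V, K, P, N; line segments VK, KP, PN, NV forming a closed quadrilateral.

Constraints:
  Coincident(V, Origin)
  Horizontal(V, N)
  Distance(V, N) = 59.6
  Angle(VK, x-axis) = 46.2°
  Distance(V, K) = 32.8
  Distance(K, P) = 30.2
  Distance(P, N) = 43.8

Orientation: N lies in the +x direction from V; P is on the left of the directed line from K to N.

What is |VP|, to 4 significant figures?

62.80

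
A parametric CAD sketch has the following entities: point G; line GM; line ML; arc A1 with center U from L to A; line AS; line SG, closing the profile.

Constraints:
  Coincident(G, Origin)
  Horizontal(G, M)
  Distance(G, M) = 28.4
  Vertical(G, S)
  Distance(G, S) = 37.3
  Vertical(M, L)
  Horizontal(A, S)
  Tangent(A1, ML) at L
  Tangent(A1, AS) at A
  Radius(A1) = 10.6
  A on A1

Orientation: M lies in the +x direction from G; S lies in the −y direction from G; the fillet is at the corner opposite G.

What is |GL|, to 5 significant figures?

38.980

The virtual corner opposite G is at (28.400, -37.300). Tangency of A1 to ML means the radius UL is perpendicular to ML and the tangent condition forces UA to be normal to AS, with radius 10.6, so the center U sits 10.6 in from both sides at U = (17.800, -26.700). That places the tangent points at L = (28.400, -26.700) on ML and A = (17.800, -37.300) on AS. Then |GL| = |L − G| = 38.980.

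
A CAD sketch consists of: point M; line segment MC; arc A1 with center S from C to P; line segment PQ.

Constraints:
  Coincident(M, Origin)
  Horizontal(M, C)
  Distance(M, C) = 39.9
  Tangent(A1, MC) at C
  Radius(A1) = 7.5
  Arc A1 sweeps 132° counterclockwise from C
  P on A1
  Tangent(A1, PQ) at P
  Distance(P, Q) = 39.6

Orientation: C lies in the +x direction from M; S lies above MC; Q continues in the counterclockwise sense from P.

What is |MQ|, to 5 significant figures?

46.040

M is at the origin; M and C share the same y with |MC| = 39.9 and C on the +x side, so C = (39.900, 0.0000). Tangency of A1 to MC means the radius SC is perpendicular to MC, so S = C + (0, 7.5) = (39.900, 7.5000). On A1, C sits at bearing -90° from S; a 132° counterclockwise sweep puts P at bearing 42°, so P = S + 7.5·(cos 42°, sin 42°) = (45.474, 12.518). The tangent condition forces SP to be normal to PQ, so PQ runs along (−sin 42°, cos 42°); with |PQ| = 39.6, Q = (18.976, 41.947). Then |MQ| = |Q − M| = 46.040.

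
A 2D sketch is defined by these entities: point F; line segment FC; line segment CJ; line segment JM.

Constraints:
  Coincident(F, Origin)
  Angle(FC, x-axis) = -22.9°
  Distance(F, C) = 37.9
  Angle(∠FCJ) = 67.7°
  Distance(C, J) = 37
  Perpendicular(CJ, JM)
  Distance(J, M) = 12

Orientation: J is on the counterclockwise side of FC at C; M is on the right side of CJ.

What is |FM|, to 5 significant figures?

52.218

∠FCJ = 67.7°, so CJ runs at -22.9° + (180° − 67.7°) = 89.400° from the x-axis; with |CJ| = 37.0, J = C + 37.0·(cos 89.400°, sin 89.400°) = (35.300, 22.250). CJ ⟂ JM; with |JM| = 12.0 on the right of CJ, M = J + 12.0·(0.99995, -0.010472) = (47.300, 22.125). Then |FM| = |M − F| = 52.218.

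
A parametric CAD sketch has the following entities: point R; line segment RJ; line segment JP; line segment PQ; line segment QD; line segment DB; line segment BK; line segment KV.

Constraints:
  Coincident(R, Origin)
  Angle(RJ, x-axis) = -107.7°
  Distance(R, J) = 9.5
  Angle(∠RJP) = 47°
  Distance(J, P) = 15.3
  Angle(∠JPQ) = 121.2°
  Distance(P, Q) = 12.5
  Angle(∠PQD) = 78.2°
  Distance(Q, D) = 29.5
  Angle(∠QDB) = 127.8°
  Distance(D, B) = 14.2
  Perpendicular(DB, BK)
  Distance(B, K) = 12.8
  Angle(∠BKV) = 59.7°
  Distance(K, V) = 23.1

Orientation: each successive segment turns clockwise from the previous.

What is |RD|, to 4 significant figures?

18.45

∠JPQ = 121.2° gives PQ at 60.50° from the x-axis; with |PQ| = 12.5, Q = (-4.221, 15.17). ∠PQD = 78.2° gives QD at -41.30° from the x-axis; with |QD| = 29.5, D = (17.94, -4.298). Then |RD| = |D − R| = 18.45.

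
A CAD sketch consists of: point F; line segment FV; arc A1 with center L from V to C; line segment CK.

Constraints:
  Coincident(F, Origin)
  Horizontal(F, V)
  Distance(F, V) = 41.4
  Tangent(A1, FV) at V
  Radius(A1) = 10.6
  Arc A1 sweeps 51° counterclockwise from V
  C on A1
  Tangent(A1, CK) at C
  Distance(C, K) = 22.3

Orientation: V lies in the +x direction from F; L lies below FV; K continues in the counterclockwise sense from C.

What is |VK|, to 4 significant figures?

30.79

F is at the origin; FV is horizontal with |FV| = 41.4 and V on the +x side, so V = (41.40, 0.000). Tangency of A1 to FV means the radius LV is perpendicular to FV, so L = V + (0, -10.6) = (41.40, -10.60). On A1, V sits at bearing 90° from L; a 51° counterclockwise sweep puts C at bearing 141°, so C = L + 10.6·(cos 141°, sin 141°) = (33.16, -3.929). The tangent condition forces LC to be normal to CK, so CK runs along (−sin 141°, cos 141°); with |CK| = 22.3, K = (19.13, -21.26). Then |VK| = |K − V| = 30.79.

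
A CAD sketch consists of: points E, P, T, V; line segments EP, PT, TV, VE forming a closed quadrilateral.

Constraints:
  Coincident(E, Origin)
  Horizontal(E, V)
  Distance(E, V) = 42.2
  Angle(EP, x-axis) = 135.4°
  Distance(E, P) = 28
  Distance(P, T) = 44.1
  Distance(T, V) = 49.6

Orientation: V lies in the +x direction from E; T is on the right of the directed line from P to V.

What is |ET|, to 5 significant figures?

21.136

Checks: |PT| = 44.10 ✓; |TV| = 49.60 ✓.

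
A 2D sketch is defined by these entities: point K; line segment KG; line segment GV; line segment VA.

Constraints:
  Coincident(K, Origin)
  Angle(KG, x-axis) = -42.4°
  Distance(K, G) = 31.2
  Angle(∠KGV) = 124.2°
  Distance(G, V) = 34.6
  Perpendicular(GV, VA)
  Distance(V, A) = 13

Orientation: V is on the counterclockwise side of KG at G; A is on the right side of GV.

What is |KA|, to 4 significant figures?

64.99

∠KGV = 124.2°, so GV runs at -42.4° + (180° − 124.2°) = 13.40° from the x-axis; with |GV| = 34.6, V = G + 34.6·(cos 13.40°, sin 13.40°) = (56.70, -13.02). GV is perpendicular to VA; with |VA| = 13.0 on the right of GV, A = V + 13.0·(0.2317, -0.9728) = (59.71, -25.67). Then |KA| = |A − K| = 64.99.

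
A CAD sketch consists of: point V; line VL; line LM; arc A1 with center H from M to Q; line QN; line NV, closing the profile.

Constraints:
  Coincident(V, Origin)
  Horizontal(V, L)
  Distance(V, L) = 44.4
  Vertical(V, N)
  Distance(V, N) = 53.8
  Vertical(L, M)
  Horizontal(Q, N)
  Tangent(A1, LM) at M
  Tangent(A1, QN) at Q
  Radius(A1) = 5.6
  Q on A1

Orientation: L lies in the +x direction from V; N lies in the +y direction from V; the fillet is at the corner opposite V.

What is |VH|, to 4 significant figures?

61.88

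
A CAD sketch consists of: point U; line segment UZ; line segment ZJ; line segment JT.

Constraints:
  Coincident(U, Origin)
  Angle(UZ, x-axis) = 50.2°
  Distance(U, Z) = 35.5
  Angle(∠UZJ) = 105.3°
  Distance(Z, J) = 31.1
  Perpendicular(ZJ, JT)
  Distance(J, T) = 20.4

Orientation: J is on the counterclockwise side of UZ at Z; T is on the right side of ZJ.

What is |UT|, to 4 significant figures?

68.00

U is at the origin; UZ runs at 50.2° with length 35.5, so Z = 35.5·(cos 50.2°, sin 50.2°) = (22.72, 27.27). ∠UZJ = 105.3°, so ZJ runs at 50.2° + (180° − 105.3°) = 124.9° from the x-axis; with |ZJ| = 31.1, J = Z + 31.1·(cos 124.9°, sin 124.9°) = (4.930, 52.78). The perpendicularity gives JT at right angles to ZJ; with |JT| = 20.4 on the right of ZJ, T = J + 20.4·(0.8202, 0.5721) = (21.66, 64.45). Then |UT| = |T − U| = 68.00.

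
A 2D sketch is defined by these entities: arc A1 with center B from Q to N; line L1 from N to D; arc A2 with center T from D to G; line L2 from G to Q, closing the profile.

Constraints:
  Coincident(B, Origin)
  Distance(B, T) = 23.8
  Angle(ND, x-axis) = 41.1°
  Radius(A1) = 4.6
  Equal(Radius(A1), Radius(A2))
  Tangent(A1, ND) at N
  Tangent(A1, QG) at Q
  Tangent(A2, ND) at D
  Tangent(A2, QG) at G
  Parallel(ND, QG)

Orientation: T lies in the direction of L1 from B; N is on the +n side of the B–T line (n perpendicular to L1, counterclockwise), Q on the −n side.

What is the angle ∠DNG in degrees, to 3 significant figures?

21.1°

The slot axis is L1's direction at 41.1°, so u = (cos 41.1°, sin 41.1°) = (0.754, 0.657) and n = (−sin 41.1°, cos 41.1°) = (-0.657, 0.754). B is at the origin and T lies 23.8 along u from B, so T = 23.8·u = (17.9, 15.6). Tangency of A1 to both parallel lines with radius 4.6 puts N and Q at B ± 4.6·n: N = (-3.02, 3.47), Q = (3.02, -3.47). Equal radii place D and G the same way about T: D = T + 4.6·n = (14.9, 19.1), G = T − 4.6·n = (21.0, 12.2). Then cos ∠DNG = ND·NG / (|ND||NG|), giving 21.1°.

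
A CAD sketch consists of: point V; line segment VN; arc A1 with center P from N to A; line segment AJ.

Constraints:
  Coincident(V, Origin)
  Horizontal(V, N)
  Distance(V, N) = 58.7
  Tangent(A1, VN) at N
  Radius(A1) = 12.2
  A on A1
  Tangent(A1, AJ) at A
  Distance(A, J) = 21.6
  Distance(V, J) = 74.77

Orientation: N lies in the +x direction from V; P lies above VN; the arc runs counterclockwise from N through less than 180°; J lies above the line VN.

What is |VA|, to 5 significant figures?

72.149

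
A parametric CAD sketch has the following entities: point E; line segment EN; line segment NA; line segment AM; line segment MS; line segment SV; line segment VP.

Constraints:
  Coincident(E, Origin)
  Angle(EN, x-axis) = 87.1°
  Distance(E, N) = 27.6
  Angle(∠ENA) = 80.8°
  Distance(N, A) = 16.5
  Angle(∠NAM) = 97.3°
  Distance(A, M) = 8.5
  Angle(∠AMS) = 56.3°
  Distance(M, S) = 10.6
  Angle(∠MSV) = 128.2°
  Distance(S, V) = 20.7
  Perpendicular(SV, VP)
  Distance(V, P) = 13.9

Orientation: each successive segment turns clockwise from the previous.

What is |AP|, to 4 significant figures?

19.41

E is at the origin; EN runs at 87.1° with length 27.6, so N = (1.396, 27.56). ∠ENA = 80.8° gives NA at -12.10° from the x-axis; with |NA| = 16.5, A = (17.53, 24.11). ∠NAM = 97.3° gives AM at -94.80° from the x-axis; with |AM| = 8.5, M = (16.82, 15.64). ∠AMS = 56.3° gives MS at 141.5° from the x-axis; with |MS| = 10.6, S = (8.523, 22.23). ∠MSV = 128.2° gives SV at 89.70° from the x-axis; with |SV| = 20.7, V = (8.631, 42.93). SV is perpendicular to VP, so VP runs at -0.3000°; with |VP| = 13.9, P = (22.53, 42.86). Then |AP| = |P − A| = 19.41.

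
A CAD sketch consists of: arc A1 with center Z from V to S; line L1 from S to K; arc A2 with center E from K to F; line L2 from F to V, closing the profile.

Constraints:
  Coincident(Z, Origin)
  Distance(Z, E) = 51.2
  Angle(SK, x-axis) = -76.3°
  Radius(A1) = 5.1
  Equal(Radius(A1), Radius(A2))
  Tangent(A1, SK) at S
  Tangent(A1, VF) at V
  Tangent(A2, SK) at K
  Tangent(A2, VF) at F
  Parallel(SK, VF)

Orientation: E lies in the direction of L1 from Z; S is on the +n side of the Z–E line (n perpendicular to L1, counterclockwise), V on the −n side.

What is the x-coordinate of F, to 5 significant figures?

7.1712

The slot axis is L1's direction at -76.3°, so u = (cos -76.3°, sin -76.3°) = (0.23684, -0.97155) and n = (−sin -76.3°, cos -76.3°) = (0.97155, 0.23684). Z is at the origin and E lies 51.2 along u from Z, so E = 51.2·u = (12.126, -49.743). Tangency of A1 to both parallel lines with radius 5.1 puts S and V at Z ± 5.1·n: S = (4.9549, 1.2079), V = (-4.9549, -1.2079). Equal radii place K and F the same way about E: K = E + 5.1·n = (17.081, -48.535), F = E − 5.1·n = (7.1712, -50.951). So F.x = 7.1712.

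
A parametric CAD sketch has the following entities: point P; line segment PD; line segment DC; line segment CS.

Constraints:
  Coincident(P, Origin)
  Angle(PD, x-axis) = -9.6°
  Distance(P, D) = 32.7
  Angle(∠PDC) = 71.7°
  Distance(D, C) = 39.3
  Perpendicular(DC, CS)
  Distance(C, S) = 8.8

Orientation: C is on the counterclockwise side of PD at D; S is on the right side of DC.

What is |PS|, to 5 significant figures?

49.301

P is at the origin; PD runs at -9.6° with length 32.7, so D = 32.7·(cos -9.6°, sin -9.6°) = (32.242, -5.4533). ∠PDC = 71.7°, so DC runs at -9.6° + (180° − 71.7°) = 98.700° from the x-axis; with |DC| = 39.3, C = D + 39.3·(cos 98.700°, sin 98.700°) = (26.298, 33.394). DC ⟂ CS; with |CS| = 8.8 on the right of DC, S = C + 8.8·(0.98849, 0.15126) = (34.996, 34.726). Then |PS| = |S − P| = 49.301.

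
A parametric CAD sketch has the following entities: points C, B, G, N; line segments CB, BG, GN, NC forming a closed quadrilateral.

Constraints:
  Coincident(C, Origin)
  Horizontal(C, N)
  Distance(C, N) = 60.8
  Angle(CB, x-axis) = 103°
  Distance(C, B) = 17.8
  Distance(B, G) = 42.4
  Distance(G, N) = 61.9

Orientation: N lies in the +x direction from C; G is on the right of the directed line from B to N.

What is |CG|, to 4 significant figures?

24.62

Checks: |BG| = 42.40 ✓; |GN| = 61.90 ✓.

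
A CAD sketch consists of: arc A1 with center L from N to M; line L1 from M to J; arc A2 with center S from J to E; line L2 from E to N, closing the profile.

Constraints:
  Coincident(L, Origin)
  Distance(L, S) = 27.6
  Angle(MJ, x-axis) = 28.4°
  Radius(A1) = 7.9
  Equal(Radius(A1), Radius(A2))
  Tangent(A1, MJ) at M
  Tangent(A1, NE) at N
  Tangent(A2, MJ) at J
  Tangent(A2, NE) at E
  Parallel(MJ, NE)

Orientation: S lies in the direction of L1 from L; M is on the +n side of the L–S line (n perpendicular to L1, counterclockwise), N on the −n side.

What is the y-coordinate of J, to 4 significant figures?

20.08

Tangency of A1 to both parallel lines with radius 7.9 puts M and N at L ± 7.9·n: M = (-3.757, 6.949), N = (3.757, -6.949). Equal radii place J and E the same way about S: J = S + 7.9·n = (20.52, 20.08), E = S − 7.9·n = (28.04, 6.178). So J.y = 20.08.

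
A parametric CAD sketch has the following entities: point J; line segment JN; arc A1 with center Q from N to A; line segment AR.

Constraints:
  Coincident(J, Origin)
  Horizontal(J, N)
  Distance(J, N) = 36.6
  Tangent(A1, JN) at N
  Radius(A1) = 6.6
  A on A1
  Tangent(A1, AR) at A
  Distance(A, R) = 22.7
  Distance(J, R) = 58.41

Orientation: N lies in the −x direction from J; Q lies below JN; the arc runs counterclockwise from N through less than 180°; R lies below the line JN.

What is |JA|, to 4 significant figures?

42.43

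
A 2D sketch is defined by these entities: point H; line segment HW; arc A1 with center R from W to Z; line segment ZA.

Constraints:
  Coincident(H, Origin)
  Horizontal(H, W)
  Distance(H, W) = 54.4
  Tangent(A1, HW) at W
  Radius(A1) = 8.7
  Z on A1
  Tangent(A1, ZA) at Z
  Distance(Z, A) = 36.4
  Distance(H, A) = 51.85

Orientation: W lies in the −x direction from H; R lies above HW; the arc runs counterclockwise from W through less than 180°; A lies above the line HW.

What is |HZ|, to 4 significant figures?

46.60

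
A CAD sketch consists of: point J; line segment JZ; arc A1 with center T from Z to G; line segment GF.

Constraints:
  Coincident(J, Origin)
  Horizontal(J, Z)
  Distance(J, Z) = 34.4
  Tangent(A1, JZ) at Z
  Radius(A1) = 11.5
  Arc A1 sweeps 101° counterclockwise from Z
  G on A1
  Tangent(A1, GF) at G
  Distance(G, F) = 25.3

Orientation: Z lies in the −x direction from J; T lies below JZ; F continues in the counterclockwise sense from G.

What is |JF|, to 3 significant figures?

56.2

J is at the origin; J and Z share the same y with |JZ| = 34.4 and Z on the −x side, so Z = (-34.4, 0.00). Since A1 is tangent to JZ there, TZ ⟂ JZ, so T = Z + (0, -11.5) = (-34.4, -11.5). On A1, Z sits at bearing 90° from T; a 101° counterclockwise sweep puts G at bearing 191°, so G = T + 11.5·(cos 191°, sin 191°) = (-45.7, -13.7). The tangent condition forces TG to be normal to GF, so GF runs along (−sin 191°, cos 191°); with |GF| = 25.3, F = (-40.9, -38.5). Then |JF| = |F − J| = 56.2.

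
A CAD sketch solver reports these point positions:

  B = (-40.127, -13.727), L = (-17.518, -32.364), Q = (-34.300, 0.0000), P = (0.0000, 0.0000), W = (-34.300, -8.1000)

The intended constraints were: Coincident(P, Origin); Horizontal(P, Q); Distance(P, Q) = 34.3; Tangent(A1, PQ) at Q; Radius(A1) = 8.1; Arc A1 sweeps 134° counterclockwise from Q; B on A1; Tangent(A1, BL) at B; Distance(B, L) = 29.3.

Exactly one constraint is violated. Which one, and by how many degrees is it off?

Tangent(A1, BL) at B — off by 6.50°.

P = (0.00, 0.00) ✓; P.y = 0.00, Q.y = 0.00 ✓; |PQ| = 34.30 ✓; ∠(WQ, QP) = 90.00° ✓; |WQ| = 8.100 ✓; bearing(W→B) − bearing(W→Q) = 134.0° ✓; |WB| = 8.100 ✓; ∠(WB, BL) = 83.50° ✗; |BL| = 29.30 ✓.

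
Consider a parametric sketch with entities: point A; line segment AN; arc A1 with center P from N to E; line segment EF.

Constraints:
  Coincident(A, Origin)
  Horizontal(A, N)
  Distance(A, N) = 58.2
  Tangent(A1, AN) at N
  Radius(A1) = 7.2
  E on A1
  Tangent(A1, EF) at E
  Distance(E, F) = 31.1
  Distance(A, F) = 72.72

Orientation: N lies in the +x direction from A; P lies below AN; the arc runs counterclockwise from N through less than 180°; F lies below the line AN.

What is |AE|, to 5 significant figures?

52.258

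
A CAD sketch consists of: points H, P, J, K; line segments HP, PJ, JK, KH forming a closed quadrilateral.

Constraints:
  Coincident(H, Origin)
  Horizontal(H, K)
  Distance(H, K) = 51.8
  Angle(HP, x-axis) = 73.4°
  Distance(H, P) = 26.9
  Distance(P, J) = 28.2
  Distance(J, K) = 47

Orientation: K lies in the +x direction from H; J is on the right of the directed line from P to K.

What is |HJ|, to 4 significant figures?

5.363

Checks: |PJ| = 28.20 ✓; |JK| = 47.00 ✓.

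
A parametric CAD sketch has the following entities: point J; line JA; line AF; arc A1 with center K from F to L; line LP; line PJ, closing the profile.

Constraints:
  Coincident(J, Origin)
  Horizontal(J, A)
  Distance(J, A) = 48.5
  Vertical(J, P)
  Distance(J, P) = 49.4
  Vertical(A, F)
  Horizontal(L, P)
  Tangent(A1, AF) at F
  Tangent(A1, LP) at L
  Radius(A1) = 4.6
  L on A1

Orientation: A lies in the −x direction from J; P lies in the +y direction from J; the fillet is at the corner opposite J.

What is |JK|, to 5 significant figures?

62.724

J is at the origin; J and A share the same y with |JA| = 48.5 and A on the −x side, so A = (-48.500, 0.0000). J and P share the same x with |JP| = 49.4 and P on the +y side, so P = (0.0000, 49.400). The virtual corner opposite J is at (-48.500, 49.400). A1 meets AF tangentially, so KF is at right angles to AF and A1 meets LP tangentially, so KL is at right angles to LP, with radius 4.6, so the center K sits 4.6 in from both sides at K = (-43.900, 44.800). Then |JK| = |K − J| = 62.724.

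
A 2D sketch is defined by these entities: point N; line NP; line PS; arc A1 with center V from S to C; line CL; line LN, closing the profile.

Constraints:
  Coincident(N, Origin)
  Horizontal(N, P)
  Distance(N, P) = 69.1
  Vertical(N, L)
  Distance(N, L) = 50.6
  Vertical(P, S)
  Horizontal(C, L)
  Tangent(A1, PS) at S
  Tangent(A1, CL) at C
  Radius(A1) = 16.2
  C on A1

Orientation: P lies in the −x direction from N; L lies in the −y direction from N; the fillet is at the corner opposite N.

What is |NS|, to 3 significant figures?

77.2

The virtual corner opposite N is at (-69.1, -50.6). Tangency of A1 to PS means the radius VS is perpendicular to PS and since A1 is tangent to CL there, VC ⟂ CL, with radius 16.2, so the center V sits 16.2 in from both sides at V = (-52.9, -34.4). That places the tangent points at S = (-69.1, -34.4) on PS and C = (-52.9, -50.6) on CL. Then |NS| = |S − N| = 77.2.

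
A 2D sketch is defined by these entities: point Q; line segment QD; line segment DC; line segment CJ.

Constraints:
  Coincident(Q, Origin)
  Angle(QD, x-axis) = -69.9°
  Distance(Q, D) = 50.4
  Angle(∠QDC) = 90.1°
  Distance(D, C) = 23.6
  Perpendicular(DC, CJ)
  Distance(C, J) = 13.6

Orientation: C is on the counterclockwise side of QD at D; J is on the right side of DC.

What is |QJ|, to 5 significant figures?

68.243

∠QDC = 90.1°, so DC runs at -69.9° + (180° − 90.1°) = 20.000° from the x-axis; with |DC| = 23.6, C = D + 23.6·(cos 20.000°, sin 20.000°) = (39.497, -39.259). DC ⟂ CJ; with |CJ| = 13.6 on the right of DC, J = C + 13.6·(0.34202, -0.93969) = (44.149, -52.038). Then |QJ| = |J − Q| = 68.243.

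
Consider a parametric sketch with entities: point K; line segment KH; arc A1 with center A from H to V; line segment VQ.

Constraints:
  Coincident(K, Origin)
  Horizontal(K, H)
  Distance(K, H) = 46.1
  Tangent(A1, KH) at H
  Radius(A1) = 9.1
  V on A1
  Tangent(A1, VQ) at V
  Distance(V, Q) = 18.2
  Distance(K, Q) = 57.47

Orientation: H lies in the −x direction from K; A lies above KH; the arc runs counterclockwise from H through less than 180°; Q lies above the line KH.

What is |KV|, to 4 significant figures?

41.38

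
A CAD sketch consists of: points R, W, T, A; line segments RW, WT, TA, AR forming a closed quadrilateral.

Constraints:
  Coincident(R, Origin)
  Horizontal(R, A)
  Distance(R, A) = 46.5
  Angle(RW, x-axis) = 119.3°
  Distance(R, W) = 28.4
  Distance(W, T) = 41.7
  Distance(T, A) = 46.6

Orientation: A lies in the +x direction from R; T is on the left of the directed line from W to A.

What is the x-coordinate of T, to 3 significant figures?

24.5

R is at the origin; R and A share the same y with |RA| = 46.5 and A in +x, so A = (46.5, 0). RW runs at 119.3° with |RW| = 28.4, so W = (-13.9, 24.8). T is determined by |WT| = 41.7 and |TA| = 46.6 together: it lies at the intersection of circle(W, 41.7) and circle(A, 46.6). With |WA| = 65.3, the foot of the radical line on WA is 29.3 from W and the perpendicular offset is √(41.7² − 29.3²) = 29.6. Taking the left-of-WA solution: T = (24.5, 41.1).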